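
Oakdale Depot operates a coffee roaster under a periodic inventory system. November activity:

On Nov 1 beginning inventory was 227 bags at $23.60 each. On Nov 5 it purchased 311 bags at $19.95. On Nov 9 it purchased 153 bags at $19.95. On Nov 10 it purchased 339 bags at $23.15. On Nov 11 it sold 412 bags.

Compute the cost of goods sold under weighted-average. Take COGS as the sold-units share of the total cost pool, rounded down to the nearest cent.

COGS = $8,984.74

Nov 11, sell 412: 412/1030 × $22,461.85 → $8,984.74
Ending inventory (cost pool remaining) = $13,477.11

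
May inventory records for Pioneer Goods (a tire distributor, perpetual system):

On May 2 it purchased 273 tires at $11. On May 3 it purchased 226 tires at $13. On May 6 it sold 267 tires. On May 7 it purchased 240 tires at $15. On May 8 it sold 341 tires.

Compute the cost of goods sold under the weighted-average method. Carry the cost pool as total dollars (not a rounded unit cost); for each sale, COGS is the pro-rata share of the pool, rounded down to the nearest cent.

COGS = $7,775.23

After May 2: 273 on hand, pool $3,003.00 (≈ $11.0000 each)
After May 3: 499 on hand, pool $5,941.00 (≈ $11.9058 each)
May 6, sell 267: 267/499 × $5,941.00 → $3,178.85
After May 7: 472 on hand, pool $6,362.15 (≈ $13.4791 each)
May 8, sell 341: 341/472 × $6,362.15 → $4,596.38
Total COGS = $3,178.85 + $4,596.38 = $7,775.23
Ending inventory (cost pool remaining) = $1,765.77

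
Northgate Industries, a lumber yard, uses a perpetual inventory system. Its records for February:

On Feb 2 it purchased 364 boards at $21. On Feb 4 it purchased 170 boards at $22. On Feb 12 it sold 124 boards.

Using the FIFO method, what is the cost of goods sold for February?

Feb 12, 124 sold [FIFO — oldest first]: 124 @ $21 = $2,604
Ending inventory: 240 @ $21 + 170 @ $22 = $8,780
Check: goods available $11,384 = COGS $2,604 + ending $8,780

COGS = $2,604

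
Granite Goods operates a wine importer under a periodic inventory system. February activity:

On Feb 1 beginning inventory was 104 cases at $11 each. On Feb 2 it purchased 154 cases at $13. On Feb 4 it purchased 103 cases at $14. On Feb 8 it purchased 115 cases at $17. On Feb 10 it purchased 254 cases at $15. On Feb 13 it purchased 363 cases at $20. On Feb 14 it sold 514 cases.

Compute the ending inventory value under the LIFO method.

Ending inventory = $8,088

Feb 14, 514 sold [LIFO — newest first]: 363 @ $20 + 151 @ $15 = $9,525
Ending inventory: 104 @ $11 + 154 @ $13 + 103 @ $14 + 115 @ $17 + 103 @ $15 = $8,088
Check: goods available $17,613 = COGS $9,525 + ending $8,088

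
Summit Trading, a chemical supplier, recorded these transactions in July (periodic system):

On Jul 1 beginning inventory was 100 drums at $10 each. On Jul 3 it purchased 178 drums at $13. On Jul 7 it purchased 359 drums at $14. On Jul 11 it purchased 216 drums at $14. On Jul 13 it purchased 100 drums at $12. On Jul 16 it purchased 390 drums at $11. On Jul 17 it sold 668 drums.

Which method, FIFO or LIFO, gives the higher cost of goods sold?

FIFO COGS: 100 @ $10 + 178 @ $13 + 359 @ $14 + 31 @ $14 = $8,774
LIFO COGS: 390 @ $11 + 100 @ $12 + 178 @ $14 = $7,982

FIFO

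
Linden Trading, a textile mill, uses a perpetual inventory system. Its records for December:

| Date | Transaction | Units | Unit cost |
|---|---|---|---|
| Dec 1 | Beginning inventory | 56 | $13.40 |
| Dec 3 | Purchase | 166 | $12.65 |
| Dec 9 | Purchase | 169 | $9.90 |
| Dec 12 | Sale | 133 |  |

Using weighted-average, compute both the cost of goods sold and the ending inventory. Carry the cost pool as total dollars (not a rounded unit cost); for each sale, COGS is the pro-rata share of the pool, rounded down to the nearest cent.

After Dec 1: 56 on hand, pool $750.40 (≈ $13.4000 each)
After Dec 3: 222 on hand, pool $2,850.30 (≈ $12.8392 each)
After Dec 9: 391 on hand, pool $4,523.40 (≈ $11.5688 each)
Dec 12, sell 133: 133/391 × $4,523.40 → $1,538.65
Ending inventory (cost pool remaining) = $2,984.75

COGS = $1,538.65; ending inventory = $2,984.75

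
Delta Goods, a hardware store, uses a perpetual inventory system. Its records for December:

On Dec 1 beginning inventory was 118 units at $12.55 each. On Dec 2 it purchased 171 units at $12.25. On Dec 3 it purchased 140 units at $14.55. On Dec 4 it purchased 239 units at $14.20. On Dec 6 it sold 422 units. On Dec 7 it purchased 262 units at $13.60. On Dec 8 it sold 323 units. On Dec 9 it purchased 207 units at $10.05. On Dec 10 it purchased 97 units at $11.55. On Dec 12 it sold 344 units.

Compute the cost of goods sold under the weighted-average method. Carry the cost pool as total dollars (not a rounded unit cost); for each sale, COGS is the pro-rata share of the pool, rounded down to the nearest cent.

COGS = $14,078.32

After Dec 1: 118 on hand, pool $1,480.90 (≈ $12.5500 each)
After Dec 2: 289 on hand, pool $3,575.65 (≈ $12.3725 each)
After Dec 3: 429 on hand, pool $5,612.65 (≈ $13.0831 each)
After Dec 4: 668 on hand, pool $9,006.45 (≈ $13.4827 each)
Dec 6, sell 422: 422/668 × $9,006.45 → $5,689.70
After Dec 7: 508 on hand, pool $6,879.95 (≈ $13.5432 each)
Dec 8, sell 323: 323/508 × $6,879.95 → $4,374.45
After Dec 9: 392 on hand, pool $4,585.85 (≈ $11.6986 each)
After Dec 10: 489 on hand, pool $5,706.20 (≈ $11.6691 each)
Dec 12, sell 344: 344/489 × $5,706.20 → $4,014.17
Total COGS = $5,689.70 + $4,374.45 + $4,014.17 = $14,078.32
Ending inventory (cost pool remaining) = $1,692.03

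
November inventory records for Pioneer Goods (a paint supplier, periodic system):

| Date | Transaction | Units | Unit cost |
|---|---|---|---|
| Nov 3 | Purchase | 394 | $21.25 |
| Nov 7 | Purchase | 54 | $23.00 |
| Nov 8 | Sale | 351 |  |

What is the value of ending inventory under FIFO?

Nov 8, 351 sold [FIFO — oldest first]: 351 @ $21.25 = $7,458.75
Ending inventory: 43 @ $21.25 + 54 @ $23.00 = $2,155.75
Check: goods available $9,614.50 = COGS $7,458.75 + ending $2,155.75

Ending inventory = $2,155.75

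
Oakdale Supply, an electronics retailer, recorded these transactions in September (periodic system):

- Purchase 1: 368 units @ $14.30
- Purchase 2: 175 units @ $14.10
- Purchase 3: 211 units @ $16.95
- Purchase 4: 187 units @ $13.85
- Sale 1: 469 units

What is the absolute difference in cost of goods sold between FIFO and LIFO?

$481.00

FIFO COGS: 368 @ $14.30 + 101 @ $14.10 = $6,686.50
LIFO COGS: 187 @ $13.85 + 211 @ $16.95 + 71 @ $14.10 = $7,167.50
Difference = |$6,686.50 − $7,167.50| = $481.00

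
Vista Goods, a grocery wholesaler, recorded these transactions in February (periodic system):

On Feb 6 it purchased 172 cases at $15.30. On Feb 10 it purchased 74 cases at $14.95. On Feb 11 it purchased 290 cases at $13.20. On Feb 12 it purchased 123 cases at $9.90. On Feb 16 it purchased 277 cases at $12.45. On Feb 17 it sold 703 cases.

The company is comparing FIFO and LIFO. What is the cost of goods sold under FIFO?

FIFO COGS: 172 @ $15.30 + 74 @ $14.95 + 290 @ $13.20 + 123 @ $9.90 + 44 @ $12.45 = $9,331.40
LIFO COGS: 277 @ $12.45 + 123 @ $9.90 + 290 @ $13.20 + 13 @ $14.95 = $8,688.70

COGS = $9,331.40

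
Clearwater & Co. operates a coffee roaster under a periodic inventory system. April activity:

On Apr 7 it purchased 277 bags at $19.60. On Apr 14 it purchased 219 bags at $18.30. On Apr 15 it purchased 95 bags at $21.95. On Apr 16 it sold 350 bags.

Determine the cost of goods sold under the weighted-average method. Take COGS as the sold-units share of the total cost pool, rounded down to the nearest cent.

Apr 16, sell 350: 350/591 × $11,522.15 → $6,823.60
Ending inventory (cost pool remaining) = $4,698.55

COGS = $6,823.60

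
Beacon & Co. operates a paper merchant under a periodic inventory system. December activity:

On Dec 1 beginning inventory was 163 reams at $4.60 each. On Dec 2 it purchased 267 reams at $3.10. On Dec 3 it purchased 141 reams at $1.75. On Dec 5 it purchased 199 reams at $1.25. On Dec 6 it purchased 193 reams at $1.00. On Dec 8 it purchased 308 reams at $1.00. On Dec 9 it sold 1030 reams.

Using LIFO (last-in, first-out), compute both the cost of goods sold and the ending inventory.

COGS = $1,582.40; ending inventory = $991.60

Dec 9, 1030 sold [LIFO — newest first]: 308 @ $1.00 + 193 @ $1.00 + 199 @ $1.25 + 141 @ $1.75 + 189 @ $3.10 = $1,582.40
Ending inventory: 163 @ $4.60 + 78 @ $3.10 = $991.60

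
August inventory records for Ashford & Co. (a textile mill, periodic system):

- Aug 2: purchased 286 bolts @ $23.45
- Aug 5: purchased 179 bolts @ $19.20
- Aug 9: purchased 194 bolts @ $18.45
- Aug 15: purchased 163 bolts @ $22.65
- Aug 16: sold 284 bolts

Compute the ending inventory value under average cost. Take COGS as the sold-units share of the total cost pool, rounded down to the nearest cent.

Ending inventory = $11,397.98

Aug 16, sell 284: 284/822 × $17,414.75 → $6,016.77
Ending inventory (cost pool remaining) = $11,397.98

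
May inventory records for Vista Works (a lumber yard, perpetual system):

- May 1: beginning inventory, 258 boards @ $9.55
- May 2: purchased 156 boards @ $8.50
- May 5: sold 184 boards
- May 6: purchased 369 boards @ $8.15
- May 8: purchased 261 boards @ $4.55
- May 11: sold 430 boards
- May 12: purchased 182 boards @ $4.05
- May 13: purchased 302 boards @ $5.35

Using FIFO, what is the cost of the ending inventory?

Ending inventory = $4,917.70

May 5, 184 sold [FIFO — oldest first]: 184 @ $9.55 = $1,757.20
May 11, 430 sold [FIFO — oldest first]: 74 @ $9.55 + 156 @ $8.50 + 200 @ $8.15 = $3,662.70
Total COGS = $1,757.20 + $3,662.70 = $5,419.90
Ending inventory: 169 @ $8.15 + 261 @ $4.55 + 182 @ $4.05 + 302 @ $5.35 = $4,917.70
Check: goods available $10,337.60 = COGS $5,419.90 + ending $4,917.70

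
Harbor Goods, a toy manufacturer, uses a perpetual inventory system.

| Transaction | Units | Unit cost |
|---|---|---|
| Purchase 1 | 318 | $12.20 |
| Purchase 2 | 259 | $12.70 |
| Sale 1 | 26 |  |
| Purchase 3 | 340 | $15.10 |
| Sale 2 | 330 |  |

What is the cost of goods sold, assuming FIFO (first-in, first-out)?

COGS = $4,362.20

Sale 1 (26) [FIFO — oldest first]: 26 @ $12.20 = $317.20
Sale 2 (330) [FIFO — oldest first]: 292 @ $12.20 + 38 @ $12.70 = $4,045.00
Total COGS = $317.20 + $4,045.00 = $4,362.20
Ending inventory: 221 @ $12.70 + 340 @ $15.10 = $7,940.70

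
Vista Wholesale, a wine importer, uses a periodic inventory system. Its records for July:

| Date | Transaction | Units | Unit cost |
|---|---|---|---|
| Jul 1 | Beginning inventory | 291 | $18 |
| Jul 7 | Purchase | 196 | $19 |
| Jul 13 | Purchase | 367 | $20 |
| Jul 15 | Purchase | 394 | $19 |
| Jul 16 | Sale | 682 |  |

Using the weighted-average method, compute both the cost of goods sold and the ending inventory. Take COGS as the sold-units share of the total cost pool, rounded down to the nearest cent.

COGS = $12,999.53; ending inventory = $10,788.47

Jul 16, sell 682: 682/1248 × $23,788.00 → $12,999.53
Ending inventory (cost pool remaining) = $10,788.47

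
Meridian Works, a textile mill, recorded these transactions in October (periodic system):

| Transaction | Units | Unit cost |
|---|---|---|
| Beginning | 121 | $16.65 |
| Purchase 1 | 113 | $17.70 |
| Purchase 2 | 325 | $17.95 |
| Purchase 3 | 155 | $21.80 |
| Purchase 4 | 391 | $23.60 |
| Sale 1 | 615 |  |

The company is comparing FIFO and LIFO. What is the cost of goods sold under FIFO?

FIFO COGS: 121 @ $16.65 + 113 @ $17.70 + 325 @ $17.95 + 56 @ $21.80 = $11,069.30
LIFO COGS: 391 @ $23.60 + 155 @ $21.80 + 69 @ $17.95 = $13,845.15

COGS = $11,069.30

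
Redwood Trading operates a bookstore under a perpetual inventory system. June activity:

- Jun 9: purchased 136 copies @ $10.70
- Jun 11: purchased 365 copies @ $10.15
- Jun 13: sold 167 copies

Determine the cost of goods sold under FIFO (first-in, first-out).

COGS = $1,769.85

Jun 13, 167 sold [FIFO — oldest first]: 136 @ $10.70 + 31 @ $10.15 = $1,769.85
Ending inventory: 334 @ $10.15 = $3,390.10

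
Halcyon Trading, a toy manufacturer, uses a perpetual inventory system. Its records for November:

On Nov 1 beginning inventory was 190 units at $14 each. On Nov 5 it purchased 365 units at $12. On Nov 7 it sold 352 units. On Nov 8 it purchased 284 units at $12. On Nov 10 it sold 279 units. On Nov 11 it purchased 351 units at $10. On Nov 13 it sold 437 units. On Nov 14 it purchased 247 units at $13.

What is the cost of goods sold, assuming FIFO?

Nov 7, 352 sold [FIFO — oldest first]: 190 @ $14 + 162 @ $12 = $4,604
Nov 10, 279 sold [FIFO — oldest first]: 203 @ $12 + 76 @ $12 = $3,348
Nov 13, 437 sold [FIFO — oldest first]: 208 @ $12 + 229 @ $10 = $4,786
Total COGS = $4,604 + $3,348 + $4,786 = $12,738
Ending inventory: 122 @ $10 + 247 @ $13 = $4,431

COGS = $12,738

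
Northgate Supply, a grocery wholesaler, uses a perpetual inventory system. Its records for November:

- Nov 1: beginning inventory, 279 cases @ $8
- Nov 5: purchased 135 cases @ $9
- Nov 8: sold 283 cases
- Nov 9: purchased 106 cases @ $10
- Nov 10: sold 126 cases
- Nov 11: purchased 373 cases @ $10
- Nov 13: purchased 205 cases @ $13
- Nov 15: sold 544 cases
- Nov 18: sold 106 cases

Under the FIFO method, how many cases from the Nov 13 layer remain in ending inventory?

Nov 8, 283 sold [FIFO — oldest first]: 279 @ $8 + 4 @ $9 = $2,268
Nov 10, 126 sold [FIFO — oldest first]: 126 @ $9 = $1,134
Nov 15, 544 sold [FIFO — oldest first]: 5 @ $9 + 106 @ $10 + 373 @ $10 + 60 @ $13 = $5,615
Nov 18, 106 sold [FIFO — oldest first]: 106 @ $13 = $1,378
Total COGS = $2,268 + $1,134 + $5,615 + $1,378 = $10,395
Ending inventory: 39 @ $13 = $507
Check: goods available $10,902 = COGS $10,395 + ending $507

39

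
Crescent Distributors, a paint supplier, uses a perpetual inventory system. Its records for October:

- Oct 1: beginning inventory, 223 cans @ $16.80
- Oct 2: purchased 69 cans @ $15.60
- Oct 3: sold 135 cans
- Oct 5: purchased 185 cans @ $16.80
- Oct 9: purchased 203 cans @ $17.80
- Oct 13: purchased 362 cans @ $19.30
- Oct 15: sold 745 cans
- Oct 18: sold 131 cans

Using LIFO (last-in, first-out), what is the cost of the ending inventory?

Oct 3, 135 sold [LIFO — newest first]: 69 @ $15.60 + 66 @ $16.80 = $2,185.20
Oct 15, 745 sold [LIFO — newest first]: 362 @ $19.30 + 203 @ $17.80 + 180 @ $16.80 = $13,624.00
Oct 18, 131 sold [LIFO — newest first]: 5 @ $16.80 + 126 @ $16.80 = $2,200.80
Total COGS = $2,185.20 + $13,624.00 + $2,200.80 = $18,010.00
Ending inventory: 31 @ $16.80 = $520.80

Ending inventory = $520.80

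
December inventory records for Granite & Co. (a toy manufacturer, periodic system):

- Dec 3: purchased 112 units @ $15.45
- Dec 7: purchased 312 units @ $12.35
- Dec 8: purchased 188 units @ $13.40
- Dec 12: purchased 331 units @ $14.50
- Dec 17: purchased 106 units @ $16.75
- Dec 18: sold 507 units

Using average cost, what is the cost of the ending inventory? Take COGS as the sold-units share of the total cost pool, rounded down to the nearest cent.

Ending inventory = $7,583.77

Dec 18, sell 507: 507/1049 × $14,677.80 → $7,094.03
Ending inventory (cost pool remaining) = $7,583.77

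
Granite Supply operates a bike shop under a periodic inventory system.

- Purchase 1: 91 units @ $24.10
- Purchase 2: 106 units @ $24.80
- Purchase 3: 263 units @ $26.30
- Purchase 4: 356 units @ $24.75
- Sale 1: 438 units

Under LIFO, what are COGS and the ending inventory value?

COGS = $10,967.60; ending inventory = $9,582.20

Sale 1 (438) [LIFO — newest first]: 356 @ $24.75 + 82 @ $26.30 = $10,967.60
Ending inventory: 91 @ $24.10 + 106 @ $24.80 + 181 @ $26.30 = $9,582.20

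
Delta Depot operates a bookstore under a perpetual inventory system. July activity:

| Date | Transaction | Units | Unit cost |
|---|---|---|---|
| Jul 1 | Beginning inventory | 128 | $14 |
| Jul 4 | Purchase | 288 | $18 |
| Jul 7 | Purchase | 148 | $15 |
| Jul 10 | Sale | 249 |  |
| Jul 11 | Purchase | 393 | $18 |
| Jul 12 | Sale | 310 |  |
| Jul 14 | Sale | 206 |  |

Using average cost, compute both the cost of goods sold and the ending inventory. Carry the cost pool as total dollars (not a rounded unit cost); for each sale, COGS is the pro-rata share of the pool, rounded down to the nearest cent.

After Jul 1: 128 on hand, pool $1,792.00 (≈ $14.0000 each)
After Jul 4: 416 on hand, pool $6,976.00 (≈ $16.7692 each)
After Jul 7: 564 on hand, pool $9,196.00 (≈ $16.3050 each)
Jul 10, sell 249: 249/564 × $9,196.00 → $4,059.93
After Jul 11: 708 on hand, pool $12,210.07 (≈ $17.2459 each)
Jul 12, sell 310: 310/708 × $12,210.07 → $5,346.21
Jul 14, sell 206: 206/398 × $6,863.86 → $3,552.65
Total COGS = $4,059.93 + $5,346.21 + $3,552.65 = $12,958.79
Ending inventory (cost pool remaining) = $3,311.21

COGS = $12,958.79; ending inventory = $3,311.21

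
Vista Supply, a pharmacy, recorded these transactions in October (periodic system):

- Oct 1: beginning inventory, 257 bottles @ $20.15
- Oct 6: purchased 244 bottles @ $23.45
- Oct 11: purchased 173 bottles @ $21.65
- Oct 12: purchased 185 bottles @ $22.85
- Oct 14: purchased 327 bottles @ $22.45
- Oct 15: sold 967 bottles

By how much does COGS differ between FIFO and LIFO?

$503.70

FIFO COGS: 257 @ $20.15 + 244 @ $23.45 + 173 @ $21.65 + 185 @ $22.85 + 108 @ $22.45 = $21,297.65
LIFO COGS: 327 @ $22.45 + 185 @ $22.85 + 173 @ $21.65 + 244 @ $23.45 + 38 @ $20.15 = $21,801.35
Difference = |$21,297.65 − $21,801.35| = $503.70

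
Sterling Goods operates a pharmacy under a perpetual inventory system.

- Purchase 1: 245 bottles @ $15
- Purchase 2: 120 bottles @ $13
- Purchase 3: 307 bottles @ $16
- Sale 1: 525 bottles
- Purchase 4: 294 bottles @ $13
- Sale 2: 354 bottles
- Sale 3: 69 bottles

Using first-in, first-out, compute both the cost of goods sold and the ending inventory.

COGS = $13,735; ending inventory = $234

Sale 1 (525) [FIFO — oldest first]: 245 @ $15 + 120 @ $13 + 160 @ $16 = $7,795
Sale 2 (354) [FIFO — oldest first]: 147 @ $16 + 207 @ $13 = $5,043
Sale 3 (69) [FIFO — oldest first]: 69 @ $13 = $897
Total COGS = $7,795 + $5,043 + $897 = $13,735
Ending inventory: 18 @ $13 = $234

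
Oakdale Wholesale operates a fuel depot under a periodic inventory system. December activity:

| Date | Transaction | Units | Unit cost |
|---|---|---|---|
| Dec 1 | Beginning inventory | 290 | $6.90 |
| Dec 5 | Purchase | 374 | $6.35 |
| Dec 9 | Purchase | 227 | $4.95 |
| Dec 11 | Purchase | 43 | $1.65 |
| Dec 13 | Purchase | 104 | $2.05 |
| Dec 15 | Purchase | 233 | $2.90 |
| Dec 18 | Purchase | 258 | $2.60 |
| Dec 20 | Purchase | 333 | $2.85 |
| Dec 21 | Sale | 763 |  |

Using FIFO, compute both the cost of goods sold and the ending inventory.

Dec 21, 763 sold [FIFO — oldest first]: 290 @ $6.90 + 374 @ $6.35 + 99 @ $4.95 = $4,865.95
Ending inventory: 128 @ $4.95 + 43 @ $1.65 + 104 @ $2.05 + 233 @ $2.90 + 258 @ $2.60 + 333 @ $2.85 = $3,213.30

COGS = $4,865.95; ending inventory = $3,213.30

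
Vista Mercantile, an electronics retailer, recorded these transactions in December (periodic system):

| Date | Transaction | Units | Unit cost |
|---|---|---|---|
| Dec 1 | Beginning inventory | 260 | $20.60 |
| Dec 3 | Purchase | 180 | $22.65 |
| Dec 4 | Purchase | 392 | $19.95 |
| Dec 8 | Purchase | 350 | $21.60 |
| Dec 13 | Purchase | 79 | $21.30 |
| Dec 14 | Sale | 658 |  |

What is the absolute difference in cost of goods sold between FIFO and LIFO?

FIFO COGS: 260 @ $20.60 + 180 @ $22.65 + 218 @ $19.95 = $13,782.10
LIFO COGS: 79 @ $21.30 + 350 @ $21.60 + 229 @ $19.95 = $13,811.25
Difference = |$13,782.10 − $13,811.25| = $29.15

$29.15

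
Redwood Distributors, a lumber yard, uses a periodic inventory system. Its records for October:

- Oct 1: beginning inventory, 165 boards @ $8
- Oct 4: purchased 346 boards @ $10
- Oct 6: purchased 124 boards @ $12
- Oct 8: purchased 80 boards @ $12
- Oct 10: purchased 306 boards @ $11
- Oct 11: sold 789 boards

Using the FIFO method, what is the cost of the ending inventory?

Oct 11, 789 sold [FIFO — oldest first]: 165 @ $8 + 346 @ $10 + 124 @ $12 + 80 @ $12 + 74 @ $11 = $8,042
Ending inventory: 232 @ $11 = $2,552

Ending inventory = $2,552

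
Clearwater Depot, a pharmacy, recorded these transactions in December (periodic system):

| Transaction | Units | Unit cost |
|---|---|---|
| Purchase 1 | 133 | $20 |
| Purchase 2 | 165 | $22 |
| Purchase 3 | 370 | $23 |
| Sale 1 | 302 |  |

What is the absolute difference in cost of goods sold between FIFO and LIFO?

$564

FIFO COGS: 133 @ $20 + 165 @ $22 + 4 @ $23 = $6,382
LIFO COGS: 302 @ $23 = $6,946
Difference = |$6,382 − $6,946| = $564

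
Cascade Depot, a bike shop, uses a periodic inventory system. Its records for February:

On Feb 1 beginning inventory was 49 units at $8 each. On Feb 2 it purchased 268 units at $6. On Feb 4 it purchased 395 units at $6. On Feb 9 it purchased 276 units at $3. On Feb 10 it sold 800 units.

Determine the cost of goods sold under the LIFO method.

Feb 10, 800 sold [LIFO — newest first]: 276 @ $3 + 395 @ $6 + 129 @ $6 = $3,972
Ending inventory: 49 @ $8 + 139 @ $6 = $1,226
Check: goods available $5,198 = COGS $3,972 + ending $1,226

COGS = $3,972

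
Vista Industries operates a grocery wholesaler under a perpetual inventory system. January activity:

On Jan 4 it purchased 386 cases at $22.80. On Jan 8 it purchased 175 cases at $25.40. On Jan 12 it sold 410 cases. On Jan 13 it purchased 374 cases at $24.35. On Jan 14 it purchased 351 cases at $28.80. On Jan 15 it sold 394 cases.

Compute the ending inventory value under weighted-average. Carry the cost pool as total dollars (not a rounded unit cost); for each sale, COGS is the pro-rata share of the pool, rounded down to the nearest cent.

Ending inventory = $12,534.74

After Jan 4: 386 on hand, pool $8,800.80 (≈ $22.8000 each)
After Jan 8: 561 on hand, pool $13,245.80 (≈ $23.6111 each)
Jan 12, sell 410: 410/561 × $13,245.80 → $9,680.53
After Jan 13: 525 on hand, pool $12,672.17 (≈ $24.1375 each)
After Jan 14: 876 on hand, pool $22,780.97 (≈ $26.0057 each)
Jan 15, sell 394: 394/876 × $22,780.97 → $10,246.23
Total COGS = $9,680.53 + $10,246.23 = $19,926.76
Ending inventory (cost pool remaining) = $12,534.74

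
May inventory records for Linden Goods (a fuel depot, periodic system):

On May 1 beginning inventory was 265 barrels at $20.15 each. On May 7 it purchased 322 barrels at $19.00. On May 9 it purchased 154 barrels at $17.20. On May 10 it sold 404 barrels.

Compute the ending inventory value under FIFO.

Ending inventory = $6,125.80

May 10, 404 sold [FIFO — oldest first]: 265 @ $20.15 + 139 @ $19.00 = $7,980.75
Ending inventory: 183 @ $19.00 + 154 @ $17.20 = $6,125.80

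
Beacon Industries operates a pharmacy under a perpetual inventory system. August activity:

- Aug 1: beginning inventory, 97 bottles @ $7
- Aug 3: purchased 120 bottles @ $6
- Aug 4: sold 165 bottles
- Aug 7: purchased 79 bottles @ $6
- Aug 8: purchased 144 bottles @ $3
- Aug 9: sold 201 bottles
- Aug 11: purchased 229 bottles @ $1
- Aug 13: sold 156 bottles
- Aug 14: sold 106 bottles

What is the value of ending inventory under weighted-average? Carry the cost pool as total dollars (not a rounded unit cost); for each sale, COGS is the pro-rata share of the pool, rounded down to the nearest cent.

Ending inventory = $76.19

After Aug 1: 97 on hand, pool $679.00 (≈ $7.0000 each)
After Aug 3: 217 on hand, pool $1,399.00 (≈ $6.4470 each)
Aug 4, sell 165: 165/217 × $1,399.00 → $1,063.75
After Aug 7: 131 on hand, pool $809.25 (≈ $6.1775 each)
After Aug 8: 275 on hand, pool $1,241.25 (≈ $4.5136 each)
Aug 9, sell 201: 201/275 × $1,241.25 → $907.24
After Aug 11: 303 on hand, pool $563.01 (≈ $1.8581 each)
Aug 13, sell 156: 156/303 × $563.01 → $289.86
Aug 14, sell 106: 106/147 × $273.15 → $196.96
Total COGS = $1,063.75 + $907.24 + $289.86 + $196.96 = $2,457.81
Ending inventory (cost pool remaining) = $76.19
Check: goods available $2,534.00 = COGS $2,457.81 + ending $76.19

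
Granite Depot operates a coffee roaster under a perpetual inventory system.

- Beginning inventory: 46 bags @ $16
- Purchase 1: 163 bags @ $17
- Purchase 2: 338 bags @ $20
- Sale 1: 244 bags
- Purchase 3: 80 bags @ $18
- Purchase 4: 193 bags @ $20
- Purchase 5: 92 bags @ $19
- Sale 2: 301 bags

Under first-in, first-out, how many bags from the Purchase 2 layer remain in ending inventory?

Sale 1 (244) [FIFO — oldest first]: 46 @ $16 + 163 @ $17 + 35 @ $20 = $4,207
Sale 2 (301) [FIFO — oldest first]: 301 @ $20 = $6,020
Total COGS = $4,207 + $6,020 = $10,227
Ending inventory: 2 @ $20 + 80 @ $18 + 193 @ $20 + 92 @ $19 = $7,088

2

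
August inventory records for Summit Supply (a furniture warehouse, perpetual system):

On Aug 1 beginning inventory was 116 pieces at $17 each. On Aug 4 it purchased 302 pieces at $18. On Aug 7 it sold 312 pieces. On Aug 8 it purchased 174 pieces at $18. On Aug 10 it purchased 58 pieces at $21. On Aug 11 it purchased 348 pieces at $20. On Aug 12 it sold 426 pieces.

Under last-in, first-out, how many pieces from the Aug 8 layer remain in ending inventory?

Aug 7, 312 sold [LIFO — newest first]: 302 @ $18 + 10 @ $17 = $5,606
Aug 12, 426 sold [LIFO — newest first]: 348 @ $20 + 58 @ $21 + 20 @ $18 = $8,538
Total COGS = $5,606 + $8,538 = $14,144
Ending inventory: 106 @ $17 + 154 @ $18 = $4,574

154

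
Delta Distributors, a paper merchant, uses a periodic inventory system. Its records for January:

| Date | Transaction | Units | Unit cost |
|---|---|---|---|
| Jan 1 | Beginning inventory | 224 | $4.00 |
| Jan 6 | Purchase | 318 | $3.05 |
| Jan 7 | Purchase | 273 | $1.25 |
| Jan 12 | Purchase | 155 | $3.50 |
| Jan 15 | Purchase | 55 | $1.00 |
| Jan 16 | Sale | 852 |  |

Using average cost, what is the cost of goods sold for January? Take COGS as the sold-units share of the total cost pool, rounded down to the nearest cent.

Jan 16, sell 852: 852/1025 × $2,804.65 → $2,331.27
Ending inventory (cost pool remaining) = $473.38

COGS = $2,331.27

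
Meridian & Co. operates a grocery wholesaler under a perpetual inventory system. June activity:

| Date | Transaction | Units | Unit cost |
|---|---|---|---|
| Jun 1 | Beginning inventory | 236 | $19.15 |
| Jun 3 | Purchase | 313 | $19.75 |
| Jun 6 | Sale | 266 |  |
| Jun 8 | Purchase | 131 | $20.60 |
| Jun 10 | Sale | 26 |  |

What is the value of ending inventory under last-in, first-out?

Ending inventory = $7,610.65

Jun 6, 266 sold [LIFO — newest first]: 266 @ $19.75 = $5,253.50
Jun 10, 26 sold [LIFO — newest first]: 26 @ $20.60 = $535.60
Total COGS = $5,253.50 + $535.60 = $5,789.10
Ending inventory: 236 @ $19.15 + 47 @ $19.75 + 105 @ $20.60 = $7,610.65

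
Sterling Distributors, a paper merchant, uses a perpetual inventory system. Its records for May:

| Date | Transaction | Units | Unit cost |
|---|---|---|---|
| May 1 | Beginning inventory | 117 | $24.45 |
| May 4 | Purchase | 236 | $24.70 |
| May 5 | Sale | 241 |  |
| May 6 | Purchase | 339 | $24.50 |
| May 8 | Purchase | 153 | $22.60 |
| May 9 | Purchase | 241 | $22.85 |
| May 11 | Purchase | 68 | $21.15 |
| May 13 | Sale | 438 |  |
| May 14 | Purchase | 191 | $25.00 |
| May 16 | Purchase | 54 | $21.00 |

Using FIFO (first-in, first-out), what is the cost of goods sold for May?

May 5, 241 sold [FIFO — oldest first]: 117 @ $24.45 + 124 @ $24.70 = $5,923.45
May 13, 438 sold [FIFO — oldest first]: 112 @ $24.70 + 326 @ $24.50 = $10,753.40
Total COGS = $5,923.45 + $10,753.40 = $16,676.85
Ending inventory: 13 @ $24.50 + 153 @ $22.60 + 241 @ $22.85 + 68 @ $21.15 + 191 @ $25.00 + 54 @ $21.00 = $16,630.35

COGS = $16,676.85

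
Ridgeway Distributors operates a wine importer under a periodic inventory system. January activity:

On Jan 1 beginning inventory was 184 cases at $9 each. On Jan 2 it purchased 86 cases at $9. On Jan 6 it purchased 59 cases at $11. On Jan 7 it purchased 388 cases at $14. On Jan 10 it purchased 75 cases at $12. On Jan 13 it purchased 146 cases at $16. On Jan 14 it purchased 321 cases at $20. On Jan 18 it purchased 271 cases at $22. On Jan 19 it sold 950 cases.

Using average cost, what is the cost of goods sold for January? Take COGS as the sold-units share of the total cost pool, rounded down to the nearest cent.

COGS = $14,982.05

Jan 19, sell 950: 950/1530 × $24,129.00 → $14,982.05
Ending inventory (cost pool remaining) = $9,146.95
Check: goods available $24,129.00 = COGS $14,982.05 + ending $9,146.95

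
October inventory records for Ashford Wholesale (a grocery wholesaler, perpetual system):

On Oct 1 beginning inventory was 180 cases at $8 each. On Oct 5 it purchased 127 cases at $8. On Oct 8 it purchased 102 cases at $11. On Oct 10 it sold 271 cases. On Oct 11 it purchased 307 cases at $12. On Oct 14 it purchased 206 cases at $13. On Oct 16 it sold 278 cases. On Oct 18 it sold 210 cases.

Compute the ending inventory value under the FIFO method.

Ending inventory = $2,119

Oct 10, 271 sold [FIFO — oldest first]: 180 @ $8 + 91 @ $8 = $2,168
Oct 16, 278 sold [FIFO — oldest first]: 36 @ $8 + 102 @ $11 + 140 @ $12 = $3,090
Oct 18, 210 sold [FIFO — oldest first]: 167 @ $12 + 43 @ $13 = $2,563
Total COGS = $2,168 + $3,090 + $2,563 = $7,821
Ending inventory: 163 @ $13 = $2,119
Check: goods available $9,940 = COGS $7,821 + ending $2,119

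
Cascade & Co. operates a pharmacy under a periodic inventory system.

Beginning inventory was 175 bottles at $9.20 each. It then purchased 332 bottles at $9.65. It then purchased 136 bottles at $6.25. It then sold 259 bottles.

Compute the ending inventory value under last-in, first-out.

Sale 1 (259) [LIFO — newest first]: 136 @ $6.25 + 123 @ $9.65 = $2,036.95
Ending inventory: 175 @ $9.20 + 209 @ $9.65 = $3,626.85

Ending inventory = $3,626.85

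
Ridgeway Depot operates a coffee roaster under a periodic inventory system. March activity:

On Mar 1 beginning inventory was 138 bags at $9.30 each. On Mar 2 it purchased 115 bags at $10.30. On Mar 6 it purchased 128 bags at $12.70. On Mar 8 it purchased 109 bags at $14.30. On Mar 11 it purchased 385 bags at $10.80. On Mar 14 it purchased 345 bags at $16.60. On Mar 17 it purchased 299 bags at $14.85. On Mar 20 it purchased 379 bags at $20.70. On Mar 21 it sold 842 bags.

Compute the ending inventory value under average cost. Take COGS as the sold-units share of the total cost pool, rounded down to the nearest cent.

Mar 21, sell 842: 842/1898 × $27,822.65 → $12,342.81
Ending inventory (cost pool remaining) = $15,479.84

Ending inventory = $15,479.84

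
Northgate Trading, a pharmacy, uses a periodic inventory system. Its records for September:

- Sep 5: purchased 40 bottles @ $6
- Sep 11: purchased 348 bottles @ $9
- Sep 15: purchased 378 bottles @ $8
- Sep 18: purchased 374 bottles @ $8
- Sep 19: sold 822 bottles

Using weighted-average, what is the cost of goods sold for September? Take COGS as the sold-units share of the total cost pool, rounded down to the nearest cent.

Sep 19, sell 822: 822/1140 × $9,388.00 → $6,769.24
Ending inventory (cost pool remaining) = $2,618.76
Check: goods available $9,388.00 = COGS $6,769.24 + ending $2,618.76

COGS = $6,769.24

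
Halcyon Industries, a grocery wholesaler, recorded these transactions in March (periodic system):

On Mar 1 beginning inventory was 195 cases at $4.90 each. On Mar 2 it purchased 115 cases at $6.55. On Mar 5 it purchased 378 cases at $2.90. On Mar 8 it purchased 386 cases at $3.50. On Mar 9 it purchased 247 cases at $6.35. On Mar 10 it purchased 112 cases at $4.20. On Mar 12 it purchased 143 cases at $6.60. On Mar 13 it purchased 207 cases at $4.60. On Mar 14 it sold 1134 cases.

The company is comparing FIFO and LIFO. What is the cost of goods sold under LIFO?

FIFO COGS: 195 @ $4.90 + 115 @ $6.55 + 378 @ $2.90 + 386 @ $3.50 + 60 @ $6.35 = $4,536.95
LIFO COGS: 207 @ $4.60 + 143 @ $6.60 + 112 @ $4.20 + 247 @ $6.35 + 386 @ $3.50 + 39 @ $2.90 = $5,398.95

COGS = $5,398.95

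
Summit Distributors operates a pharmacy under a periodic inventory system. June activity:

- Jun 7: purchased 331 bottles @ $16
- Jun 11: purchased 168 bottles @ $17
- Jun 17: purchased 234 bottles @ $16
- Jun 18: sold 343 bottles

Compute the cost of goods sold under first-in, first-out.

COGS = $5,500

Jun 18, 343 sold [FIFO — oldest first]: 331 @ $16 + 12 @ $17 = $5,500
Ending inventory: 156 @ $17 + 234 @ $16 = $6,396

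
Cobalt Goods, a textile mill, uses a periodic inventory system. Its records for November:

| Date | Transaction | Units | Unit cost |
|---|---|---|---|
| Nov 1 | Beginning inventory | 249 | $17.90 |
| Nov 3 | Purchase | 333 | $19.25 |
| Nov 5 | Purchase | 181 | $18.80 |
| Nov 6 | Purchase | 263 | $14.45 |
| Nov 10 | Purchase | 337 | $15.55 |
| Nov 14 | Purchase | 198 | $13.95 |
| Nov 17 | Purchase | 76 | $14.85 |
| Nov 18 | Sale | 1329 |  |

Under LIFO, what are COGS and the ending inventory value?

COGS = $21,608.70; ending inventory = $5,592.85

Nov 18, 1329 sold [LIFO — newest first]: 76 @ $14.85 + 198 @ $13.95 + 337 @ $15.55 + 263 @ $14.45 + 181 @ $18.80 + 274 @ $19.25 = $21,608.70
Ending inventory: 249 @ $17.90 + 59 @ $19.25 = $5,592.85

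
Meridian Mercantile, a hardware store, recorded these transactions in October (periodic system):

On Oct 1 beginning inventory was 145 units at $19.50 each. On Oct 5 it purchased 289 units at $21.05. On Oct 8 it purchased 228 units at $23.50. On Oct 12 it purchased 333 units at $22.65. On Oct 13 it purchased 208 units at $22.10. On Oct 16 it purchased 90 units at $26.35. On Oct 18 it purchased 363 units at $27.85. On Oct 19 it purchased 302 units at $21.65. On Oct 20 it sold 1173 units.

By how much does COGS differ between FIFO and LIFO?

FIFO COGS: 145 @ $19.50 + 289 @ $21.05 + 228 @ $23.50 + 333 @ $22.65 + 178 @ $22.10 = $25,745.20
LIFO COGS: 302 @ $21.65 + 363 @ $27.85 + 90 @ $26.35 + 208 @ $22.10 + 210 @ $22.65 = $28,372.65
Difference = |$25,745.20 − $28,372.65| = $2,627.45

$2,627.45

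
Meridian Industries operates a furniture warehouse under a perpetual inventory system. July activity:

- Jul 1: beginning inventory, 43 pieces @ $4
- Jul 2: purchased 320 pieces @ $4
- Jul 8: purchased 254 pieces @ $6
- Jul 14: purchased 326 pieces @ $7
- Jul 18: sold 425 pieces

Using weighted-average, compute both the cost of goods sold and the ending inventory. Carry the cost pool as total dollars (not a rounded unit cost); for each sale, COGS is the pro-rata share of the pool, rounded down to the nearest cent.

COGS = $2,369.72; ending inventory = $2,888.28

After Jul 1: 43 on hand, pool $172.00 (≈ $4.0000 each)
After Jul 2: 363 on hand, pool $1,452.00 (≈ $4.0000 each)
After Jul 8: 617 on hand, pool $2,976.00 (≈ $4.8233 each)
After Jul 14: 943 on hand, pool $5,258.00 (≈ $5.5758 each)
Jul 18, sell 425: 425/943 × $5,258.00 → $2,369.72
Ending inventory (cost pool remaining) = $2,888.28
Check: goods available $5,258.00 = COGS $2,369.72 + ending $2,888.28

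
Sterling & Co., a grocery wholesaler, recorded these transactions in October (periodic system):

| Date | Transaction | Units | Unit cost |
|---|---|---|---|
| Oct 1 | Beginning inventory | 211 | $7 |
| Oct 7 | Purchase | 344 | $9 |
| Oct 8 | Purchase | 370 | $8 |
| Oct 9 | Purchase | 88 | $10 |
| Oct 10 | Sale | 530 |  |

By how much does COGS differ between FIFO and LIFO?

$140

FIFO COGS: 211 @ $7 + 319 @ $9 = $4,348
LIFO COGS: 88 @ $10 + 370 @ $8 + 72 @ $9 = $4,488
Difference = |$4,348 − $4,488| = $140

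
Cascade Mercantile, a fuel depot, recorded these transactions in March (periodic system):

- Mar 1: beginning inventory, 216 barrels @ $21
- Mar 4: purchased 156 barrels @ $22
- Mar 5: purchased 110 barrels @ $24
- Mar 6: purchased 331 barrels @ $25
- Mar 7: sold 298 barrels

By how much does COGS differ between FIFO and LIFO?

FIFO COGS: 216 @ $21 + 82 @ $22 = $6,340
LIFO COGS: 298 @ $25 = $7,450
Difference = |$6,340 − $7,450| = $1,110

$1,110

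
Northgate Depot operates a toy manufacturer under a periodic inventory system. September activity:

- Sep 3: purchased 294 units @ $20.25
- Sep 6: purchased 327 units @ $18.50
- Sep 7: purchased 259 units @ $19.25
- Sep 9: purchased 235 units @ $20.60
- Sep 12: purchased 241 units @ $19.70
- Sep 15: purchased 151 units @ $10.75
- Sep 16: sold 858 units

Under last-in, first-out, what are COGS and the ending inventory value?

COGS = $15,658.70; ending inventory = $12,542.00

Sep 16, 858 sold [LIFO — newest first]: 151 @ $10.75 + 241 @ $19.70 + 235 @ $20.60 + 231 @ $19.25 = $15,658.70
Ending inventory: 294 @ $20.25 + 327 @ $18.50 + 28 @ $19.25 = $12,542.00
Check: goods available $28,200.70 = COGS $15,658.70 + ending $12,542.00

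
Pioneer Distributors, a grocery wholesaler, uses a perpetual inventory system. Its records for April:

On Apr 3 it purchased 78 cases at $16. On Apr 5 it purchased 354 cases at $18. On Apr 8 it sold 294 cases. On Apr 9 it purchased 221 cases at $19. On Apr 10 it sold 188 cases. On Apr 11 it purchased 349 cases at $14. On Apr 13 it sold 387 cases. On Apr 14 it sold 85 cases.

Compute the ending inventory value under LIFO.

Apr 8, 294 sold [LIFO — newest first]: 294 @ $18 = $5,292
Apr 10, 188 sold [LIFO — newest first]: 188 @ $19 = $3,572
Apr 13, 387 sold [LIFO — newest first]: 349 @ $14 + 33 @ $19 + 5 @ $18 = $5,603
Apr 14, 85 sold [LIFO — newest first]: 55 @ $18 + 30 @ $16 = $1,470
Total COGS = $5,292 + $3,572 + $5,603 + $1,470 = $15,937
Ending inventory: 48 @ $16 = $768

Ending inventory = $768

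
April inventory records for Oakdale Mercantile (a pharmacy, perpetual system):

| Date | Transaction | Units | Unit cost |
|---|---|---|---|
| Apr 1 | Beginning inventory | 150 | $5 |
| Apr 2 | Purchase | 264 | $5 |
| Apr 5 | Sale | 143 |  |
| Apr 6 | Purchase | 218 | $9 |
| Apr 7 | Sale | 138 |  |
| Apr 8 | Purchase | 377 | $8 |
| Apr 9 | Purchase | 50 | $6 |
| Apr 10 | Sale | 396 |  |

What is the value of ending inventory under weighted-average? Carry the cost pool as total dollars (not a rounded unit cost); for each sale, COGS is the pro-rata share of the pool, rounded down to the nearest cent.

Ending inventory = $2,797.21

After Apr 1: 150 on hand, pool $750.00 (≈ $5.0000 each)
After Apr 2: 414 on hand, pool $2,070.00 (≈ $5.0000 each)
Apr 5, sell 143: 143/414 × $2,070.00 → $715.00
After Apr 6: 489 on hand, pool $3,317.00 (≈ $6.7832 each)
Apr 7, sell 138: 138/489 × $3,317.00 → $936.08
After Apr 8: 728 on hand, pool $5,396.92 (≈ $7.4134 each)
After Apr 9: 778 on hand, pool $5,696.92 (≈ $7.3225 each)
Apr 10, sell 396: 396/778 × $5,696.92 → $2,899.71
Total COGS = $715.00 + $936.08 + $2,899.71 = $4,550.79
Ending inventory (cost pool remaining) = $2,797.21
Check: goods available $7,348.00 = COGS $4,550.79 + ending $2,797.21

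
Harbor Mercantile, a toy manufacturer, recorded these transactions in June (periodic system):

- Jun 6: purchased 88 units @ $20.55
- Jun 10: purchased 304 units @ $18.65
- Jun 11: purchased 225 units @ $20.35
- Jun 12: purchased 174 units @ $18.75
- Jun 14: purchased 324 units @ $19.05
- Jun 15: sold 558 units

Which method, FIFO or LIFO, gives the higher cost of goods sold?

FIFO COGS: 88 @ $20.55 + 304 @ $18.65 + 166 @ $20.35 = $10,856.10
LIFO COGS: 324 @ $19.05 + 174 @ $18.75 + 60 @ $20.35 = $10,655.70

FIFO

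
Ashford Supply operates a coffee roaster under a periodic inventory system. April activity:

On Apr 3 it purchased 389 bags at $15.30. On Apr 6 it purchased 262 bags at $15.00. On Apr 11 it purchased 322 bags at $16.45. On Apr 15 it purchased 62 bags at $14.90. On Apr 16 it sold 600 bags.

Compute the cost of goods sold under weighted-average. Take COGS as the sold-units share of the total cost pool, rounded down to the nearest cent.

COGS = $9,334.72

Apr 16, sell 600: 600/1035 × $16,102.40 → $9,334.72
Ending inventory (cost pool remaining) = $6,767.68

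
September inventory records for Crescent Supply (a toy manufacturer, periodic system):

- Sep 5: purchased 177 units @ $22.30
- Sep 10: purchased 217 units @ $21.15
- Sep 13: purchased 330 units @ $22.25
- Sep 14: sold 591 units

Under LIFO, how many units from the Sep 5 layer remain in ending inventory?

133

Sep 14, 591 sold [LIFO — newest first]: 330 @ $22.25 + 217 @ $21.15 + 44 @ $22.30 = $12,913.25
Ending inventory: 133 @ $22.30 = $2,965.90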